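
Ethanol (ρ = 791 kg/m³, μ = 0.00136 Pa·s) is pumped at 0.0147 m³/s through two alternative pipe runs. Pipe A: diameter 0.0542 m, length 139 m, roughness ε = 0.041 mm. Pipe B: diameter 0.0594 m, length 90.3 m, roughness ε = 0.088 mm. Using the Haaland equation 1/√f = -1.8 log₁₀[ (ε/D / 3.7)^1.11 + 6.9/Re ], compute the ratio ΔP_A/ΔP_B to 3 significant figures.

ΔP_A/ΔP_B ≈ 2.13

Pipe A: V = Q/A = 0.0147/0.002307 = 6.371 m/s; Re = 2.008e+05; ε/D = 0.000756; Haaland → f = 0.01988; ΔP_A = f(L/D)(ρV²/2) = 8.184e+05 Pa.
Pipe B: V = Q/A = 0.0147/0.002771 = 5.305 m/s; Re = 1.833e+05; ε/D = 0.00148; Haaland → f = 0.02274; ΔP_B = f(L/D)(ρV²/2) = 3.847e+05 Pa.
ΔP_A/ΔP_B = 8.184e+05/3.847e+05 = 2.13.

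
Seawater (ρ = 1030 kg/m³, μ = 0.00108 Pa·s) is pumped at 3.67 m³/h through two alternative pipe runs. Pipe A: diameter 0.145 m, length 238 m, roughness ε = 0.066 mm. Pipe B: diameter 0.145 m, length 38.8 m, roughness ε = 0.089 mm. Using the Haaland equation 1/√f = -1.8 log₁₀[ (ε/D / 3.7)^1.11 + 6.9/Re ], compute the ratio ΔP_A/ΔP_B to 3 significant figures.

Pipe A: V = Q/A = 0.001019/0.01651 = 0.06174 m/s; Re = 8537; ε/D = 0.000455; Haaland → f = 0.03278; ΔP_A = f(L/D)(ρV²/2) = 105.6 Pa.
Pipe B: V = Q/A = 0.001019/0.01651 = 0.06174 m/s; Re = 8537; ε/D = 0.000614; Haaland → f = 0.03297; ΔP_B = f(L/D)(ρV²/2) = 17.32 Pa.
ΔP_A/ΔP_B = 105.6/17.32 = 6.10.

ΔP_A/ΔP_B ≈ 6.10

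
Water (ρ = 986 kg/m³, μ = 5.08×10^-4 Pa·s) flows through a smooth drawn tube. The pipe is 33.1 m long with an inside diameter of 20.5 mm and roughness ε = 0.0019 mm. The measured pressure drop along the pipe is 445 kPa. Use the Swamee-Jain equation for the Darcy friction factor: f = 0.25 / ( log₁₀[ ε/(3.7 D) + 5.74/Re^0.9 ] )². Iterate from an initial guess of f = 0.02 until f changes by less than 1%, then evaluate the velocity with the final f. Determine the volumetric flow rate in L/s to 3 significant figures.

Rearranging Darcy-Weisbach: V = √(2·ΔP·D/(f·L·ρ)). With ε/D = 1.9e-06/0.0205 = 9.27e-05, iterate starting from f = 0.02:
  f = 0.02 → V = √(2·4.45e+05·0.0205/(0.02·33.1·986)) = 5.287 m/s; Re = ρVD/μ = 2.104e+05; f → 0.0162
  f = 0.0162 → V = 5.874 m/s; Re = 2.337e+05; f → 0.01594
  f = 0.01594 → V = 5.922 m/s; Re = 2.356e+05; f → 0.01592
Converged (Δf/f < 1%). With the final f = 0.01592: V = √(2·4.45e+05·0.0205/(0.01592·33.1·986)) = 5.926 m/s.
Q = V·A = 5.926·(π/4·0.0205²) = 0.001956 m³/s = 1.96 L/s.

Q ≈ 1.96 L/s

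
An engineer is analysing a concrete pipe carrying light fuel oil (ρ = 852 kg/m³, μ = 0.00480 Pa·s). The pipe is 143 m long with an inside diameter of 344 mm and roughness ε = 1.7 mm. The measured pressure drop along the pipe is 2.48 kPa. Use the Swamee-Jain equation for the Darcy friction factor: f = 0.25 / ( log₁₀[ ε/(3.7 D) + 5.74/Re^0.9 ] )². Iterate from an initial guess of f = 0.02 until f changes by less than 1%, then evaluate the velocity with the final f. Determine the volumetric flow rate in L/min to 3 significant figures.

Q ≈ 3640 L/min

Rearranging Darcy-Weisbach: V = √(2·ΔP·D/(f·L·ρ)). With ε/D = 0.0017/0.344 = 0.00494, iterate starting from f = 0.02:
  f = 0.02 → V = √(2·2480·0.344/(0.02·143·852)) = 0.8368 m/s; Re = ρVD/μ = 5.109e+04; f → 0.0324
  f = 0.0324 → V = 0.6575 m/s; Re = 4.014e+04; f → 0.03288
  f = 0.03288 → V = 0.6526 m/s; Re = 3.985e+04; f → 0.0329
Converged (Δf/f < 1%). With the final f = 0.0329: V = √(2·2480·0.344/(0.0329·143·852)) = 0.6525 m/s.
Q = V·A = 0.6525·(π/4·0.344²) = 0.06064 m³/s = 3640 L/min.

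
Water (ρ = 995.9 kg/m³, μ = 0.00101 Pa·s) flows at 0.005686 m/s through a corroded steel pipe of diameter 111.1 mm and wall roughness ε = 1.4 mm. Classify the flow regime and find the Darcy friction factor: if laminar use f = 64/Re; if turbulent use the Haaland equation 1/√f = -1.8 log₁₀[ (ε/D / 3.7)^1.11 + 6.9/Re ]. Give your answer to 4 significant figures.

f ≈ 0.1027

Re = ρVD/μ = 995.9·0.005686·0.1111/0.00101 = 622.9.
Re < 2300 → laminar, so f = 64/Re = 0.1027 (roughness is irrelevant in laminar flow).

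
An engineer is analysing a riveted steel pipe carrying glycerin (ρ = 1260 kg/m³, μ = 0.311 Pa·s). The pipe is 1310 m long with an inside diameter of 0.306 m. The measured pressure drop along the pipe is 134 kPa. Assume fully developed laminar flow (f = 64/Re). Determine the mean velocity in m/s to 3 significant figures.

For laminar flow, f = 64/Re with Re = ρVD/μ, so Darcy-Weisbach reduces to ΔP = 32μLV/D². Solving for V: V = ΔP·D²/(32μL) = 1.34e+05·(0.306)²/(32·0.311·1310) = 0.9624 m/s.
Check: Re = ρVD/μ = 1260·0.9624·0.306/0.311 = 1193 < 2300, so the laminar assumption holds.

V ≈ 0.962 m/s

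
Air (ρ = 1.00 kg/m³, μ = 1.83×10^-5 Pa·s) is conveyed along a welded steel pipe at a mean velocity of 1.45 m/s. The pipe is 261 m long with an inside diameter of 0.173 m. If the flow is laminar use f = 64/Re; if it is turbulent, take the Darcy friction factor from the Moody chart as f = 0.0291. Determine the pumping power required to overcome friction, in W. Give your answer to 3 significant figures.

P ≈ 1.57 W

Reynolds number Re = ρVD/μ = 1 · 1.45 · 0.173 / 1.83e-05 = 1.371e+04.
Re > 4000 → turbulent; use the Moody-chart value f = 0.0291.
Darcy-Weisbach: ΔP = f(L/D)(ρV²/2) = 0.0291·(261/0.173)·(1·1.45²/2) = 0.0291·1509·1.051 = 46.15 Pa.
Q = V·A = 1.45·0.02351 = 0.03408 m³/s.
Pumping power P = QΔP = 0.03408·46.15 = 1.573 W = 1.57 W.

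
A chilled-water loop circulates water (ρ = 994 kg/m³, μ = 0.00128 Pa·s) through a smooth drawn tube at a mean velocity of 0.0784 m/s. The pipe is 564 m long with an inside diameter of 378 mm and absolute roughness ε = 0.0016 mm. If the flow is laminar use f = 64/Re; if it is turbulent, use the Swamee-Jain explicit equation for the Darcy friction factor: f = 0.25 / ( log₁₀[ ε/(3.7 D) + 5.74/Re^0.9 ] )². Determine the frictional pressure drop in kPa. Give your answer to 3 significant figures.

ΔP ≈ 0.114 kPa

Reynolds number Re = ρVD/μ = 994 · 0.0784 · 0.378 / 0.00128 = 2.301e+04.
Re > 4000 → turbulent. Relative roughness ε/D = 1.6e-06/0.378 = 4.23e-06. Swamee-Jain: f = 0.25/(log₁₀[4.23e-06/3.7 + 5.74/2.301e+04^0.9])² = 0.25/(log₁₀[1.14e-06 + 0.000681])² = 0.25/(-3.166)² = 0.02494.
Darcy-Weisbach: ΔP = f(L/D)(ρV²/2) = 0.02494·(564/0.378)·(994·0.0784²/2) = 0.02494·1492·3.055 = 113.7 Pa.
ΔP = 113.7 Pa = 0.114 kPa.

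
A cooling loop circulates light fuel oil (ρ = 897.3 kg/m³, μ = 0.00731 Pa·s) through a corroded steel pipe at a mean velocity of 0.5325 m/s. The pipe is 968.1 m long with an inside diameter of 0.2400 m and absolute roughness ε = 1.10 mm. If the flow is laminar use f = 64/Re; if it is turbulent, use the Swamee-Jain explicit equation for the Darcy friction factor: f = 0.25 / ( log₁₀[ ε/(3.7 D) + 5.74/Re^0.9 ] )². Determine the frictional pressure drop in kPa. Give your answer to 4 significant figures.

ΔP ≈ 18.16 kPa

Reynolds number Re = ρVD/μ = 897.3 · 0.5325 · 0.24 / 0.00731 = 1.569e+04.
Re > 4000 → turbulent. Relative roughness ε/D = 0.0011/0.24 = 0.00458. Swamee-Jain: f = 0.25/(log₁₀[0.00458/3.7 + 5.74/1.569e+04^0.9])² = 0.25/(log₁₀[0.00124 + 0.000961])² = 0.25/(-2.658)² = 0.0354.
Darcy-Weisbach: ΔP = f(L/D)(ρV²/2) = 0.0354·(968.1/0.24)·(897.3·0.5325²/2) = 0.0354·4034·127.2 = 1.816e+04 Pa.
ΔP = 1.816e+04 Pa = 18.16 kPa.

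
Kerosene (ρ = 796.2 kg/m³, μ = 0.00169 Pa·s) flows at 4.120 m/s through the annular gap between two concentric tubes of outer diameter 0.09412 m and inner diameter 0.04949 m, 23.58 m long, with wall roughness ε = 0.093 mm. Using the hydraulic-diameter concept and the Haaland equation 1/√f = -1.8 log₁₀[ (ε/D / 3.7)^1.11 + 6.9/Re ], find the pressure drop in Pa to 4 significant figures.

ΔP ≈ 90700 Pa

Hydraulic diameter D_h = 4A/P = D_o - D_i = 0.09412 - 0.04949 = 0.04463 m.
Re = ρVD_h/μ = 796.2·4.12·0.04463/0.00169 = 8.663e+04.
ε/D_h = 9.3e-05/0.04463 = 0.00208; Haaland gives 1/√f = -1.8 log₁₀[0.000247+7.97e-05] = 6.274, so f = 0.02541.
ΔP = f(L/D_h)(ρV²/2) = 0.02541·23.58/0.04463·6758 = 9.07e+04 Pa.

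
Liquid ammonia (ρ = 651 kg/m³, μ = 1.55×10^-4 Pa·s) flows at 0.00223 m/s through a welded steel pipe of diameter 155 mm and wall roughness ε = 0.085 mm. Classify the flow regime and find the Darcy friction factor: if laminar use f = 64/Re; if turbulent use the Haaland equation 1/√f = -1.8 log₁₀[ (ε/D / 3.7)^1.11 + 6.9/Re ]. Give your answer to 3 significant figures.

f ≈ 0.0441

Re = ρVD/μ = 651·0.00223·0.155/0.000155 = 1452.
Re < 2300 → laminar, so f = 64/Re = 0.04409 (roughness is irrelevant in laminar flow).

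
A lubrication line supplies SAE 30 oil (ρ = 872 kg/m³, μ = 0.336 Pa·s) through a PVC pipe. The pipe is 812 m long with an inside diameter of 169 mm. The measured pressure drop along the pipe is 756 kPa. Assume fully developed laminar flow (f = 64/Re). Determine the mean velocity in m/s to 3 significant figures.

V ≈ 2.47 m/s

For laminar flow, f = 64/Re with Re = ρVD/μ, so Darcy-Weisbach reduces to ΔP = 32μLV/D². Solving for V: V = ΔP·D²/(32μL) = 7.56e+05·(0.169)²/(32·0.336·812) = 2.473 m/s.
Check: Re = ρVD/μ = 872·2.473·0.169/0.336 = 1085 < 2300, so the laminar assumption holds.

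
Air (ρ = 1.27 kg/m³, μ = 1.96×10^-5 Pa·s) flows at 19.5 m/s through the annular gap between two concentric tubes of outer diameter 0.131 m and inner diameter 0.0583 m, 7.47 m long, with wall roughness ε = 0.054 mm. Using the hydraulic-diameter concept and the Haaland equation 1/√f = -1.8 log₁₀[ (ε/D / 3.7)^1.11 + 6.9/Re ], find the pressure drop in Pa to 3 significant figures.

ΔP ≈ 527 Pa

Hydraulic diameter D_h = 4A/P = D_o - D_i = 0.131 - 0.0583 = 0.0727 m.
Re = ρVD_h/μ = 1.27·19.5·0.0727/1.96e-05 = 9.186e+04.
ε/D_h = 5.4e-05/0.0727 = 0.000743; Haaland gives 1/√f = -1.8 log₁₀[7.87e-05+7.51e-05] = 6.863, so f = 0.02123.
ΔP = f(L/D_h)(ρV²/2) = 0.02123·7.47/0.0727·241.5 = 526.7 Pa.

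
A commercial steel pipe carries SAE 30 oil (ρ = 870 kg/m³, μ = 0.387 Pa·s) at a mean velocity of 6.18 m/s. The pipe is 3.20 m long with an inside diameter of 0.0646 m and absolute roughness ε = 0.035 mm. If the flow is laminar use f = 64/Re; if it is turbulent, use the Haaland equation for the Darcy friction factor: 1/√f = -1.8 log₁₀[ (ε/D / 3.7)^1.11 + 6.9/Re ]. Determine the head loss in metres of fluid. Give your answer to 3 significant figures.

Reynolds number Re = ρVD/μ = 870 · 6.18 · 0.0646 / 0.387 = 897.5.
Re < 2300 → laminar flow, so f = 64/Re = 64/897.5 = 0.07131 (the turbulent correlation is not needed).
Darcy-Weisbach: ΔP = f(L/D)(ρV²/2) = 0.07131·(3.2/0.0646)·(870·6.18²/2) = 0.07131·49.54·1.661e+04 = 5.869e+04 Pa.
Head loss h_f = ΔP/(ρg) = 5.869e+04/(870·9.81) = 6.88 m.

h_f ≈ 6.88 m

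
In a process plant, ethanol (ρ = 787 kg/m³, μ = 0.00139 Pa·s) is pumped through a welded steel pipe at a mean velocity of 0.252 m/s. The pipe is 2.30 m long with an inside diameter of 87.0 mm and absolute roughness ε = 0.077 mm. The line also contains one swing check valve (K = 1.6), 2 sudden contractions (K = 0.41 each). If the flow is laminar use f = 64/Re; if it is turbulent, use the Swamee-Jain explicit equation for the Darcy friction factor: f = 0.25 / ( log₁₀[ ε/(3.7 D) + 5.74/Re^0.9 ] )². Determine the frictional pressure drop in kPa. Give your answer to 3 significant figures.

Reynolds number Re = ρVD/μ = 787 · 0.252 · 0.087 / 0.00139 = 1.241e+04.
Re > 4000 → turbulent. Relative roughness ε/D = 7.7e-05/0.087 = 0.000885. Swamee-Jain: f = 0.25/(log₁₀[0.000885/3.7 + 5.74/1.241e+04^0.9])² = 0.25/(log₁₀[0.000239 + 0.00119])² = 0.25/(-2.846)² = 0.03087.
Total minor-loss coefficient ΣK = 1·1.6 + 2·0.41 = 2.42.
ΔP = [f·L/D + ΣK]·(ρV²/2) = [0.03087·2.3/0.087 + 2.42]·(787·0.252²/2) = [0.8161 + 2.42]·24.99 = 80.87 Pa.
ΔP = 80.87 Pa = 0.0809 kPa.

ΔP ≈ 0.0809 kPa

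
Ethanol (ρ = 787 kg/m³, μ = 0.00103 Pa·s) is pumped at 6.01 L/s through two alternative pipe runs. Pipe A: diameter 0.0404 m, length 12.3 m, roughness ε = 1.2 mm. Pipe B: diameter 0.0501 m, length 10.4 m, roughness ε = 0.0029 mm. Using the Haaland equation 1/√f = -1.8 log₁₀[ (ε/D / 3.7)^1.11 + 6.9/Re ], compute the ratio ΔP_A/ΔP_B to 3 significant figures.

Pipe A: V = Q/A = 0.00601/0.001282 = 4.688 m/s; Re = 1.447e+05; ε/D = 0.0297; Haaland → f = 0.05727; ΔP_A = f(L/D)(ρV²/2) = 1.508e+05 Pa.
Pipe B: V = Q/A = 0.00601/0.001971 = 3.049 m/s; Re = 1.167e+05; ε/D = 5.79e-05; Haaland → f = 0.01753; ΔP_B = f(L/D)(ρV²/2) = 1.331e+04 Pa.
ΔP_A/ΔP_B = 1.508e+05/1.331e+04 = 11.3.

ΔP_A/ΔP_B ≈ 11.3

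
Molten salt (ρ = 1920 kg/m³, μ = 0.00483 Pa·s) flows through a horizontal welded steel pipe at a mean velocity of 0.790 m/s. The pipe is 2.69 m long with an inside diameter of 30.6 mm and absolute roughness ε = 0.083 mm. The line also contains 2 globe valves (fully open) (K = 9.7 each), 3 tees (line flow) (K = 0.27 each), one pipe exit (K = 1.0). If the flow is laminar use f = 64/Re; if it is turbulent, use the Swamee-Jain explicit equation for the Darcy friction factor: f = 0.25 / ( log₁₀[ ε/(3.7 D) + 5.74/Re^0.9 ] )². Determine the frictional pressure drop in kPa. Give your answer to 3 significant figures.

Reynolds number Re = ρVD/μ = 1920 · 0.79 · 0.0306 / 0.00483 = 9610.
Re > 4000 → turbulent. Relative roughness ε/D = 8.3e-05/0.0306 = 0.00271. Swamee-Jain: f = 0.25/(log₁₀[0.00271/3.7 + 5.74/9610^0.9])² = 0.25/(log₁₀[0.000733 + 0.00149])² = 0.25/(-2.652)² = 0.03554.
Total minor-loss coefficient ΣK = 2·9.7 + 3·0.27 + 1·1 = 21.2.
ΔP = [f·L/D + ΣK]·(ρV²/2) = [0.03554·2.69/0.0306 + 21.2]·(1920·0.79²/2) = [3.124 + 21.2]·599.1 = 1.458e+04 Pa.
ΔP = 1.458e+04 Pa = 14.6 kPa.

ΔP ≈ 14.6 kPa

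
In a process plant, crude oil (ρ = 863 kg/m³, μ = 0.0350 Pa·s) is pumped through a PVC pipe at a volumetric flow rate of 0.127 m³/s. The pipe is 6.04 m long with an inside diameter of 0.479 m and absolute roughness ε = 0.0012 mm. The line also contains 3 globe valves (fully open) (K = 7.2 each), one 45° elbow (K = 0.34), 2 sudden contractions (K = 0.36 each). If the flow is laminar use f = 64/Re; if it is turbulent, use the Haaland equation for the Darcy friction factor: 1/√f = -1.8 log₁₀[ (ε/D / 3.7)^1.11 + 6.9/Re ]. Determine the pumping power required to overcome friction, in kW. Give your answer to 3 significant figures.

Cross-sectional area A = πD²/4 = π(0.479)²/4 = 0.1802 m²; mean velocity V = Q/A = 0.127/0.1802 = 0.7048 m/s.
Reynolds number Re = ρVD/μ = 863 · 0.7048 · 0.479 / 0.035 = 8324.
Re > 4000 → turbulent. Relative roughness ε/D = 1.2e-06/0.479 = 2.51e-06. Haaland: 1/√f = -1.8 log₁₀[(2.51e-06/3.7)^1.11 + 6.9/8324] = -1.8 log₁₀[1.42e-07 + 0.000829] = 5.547, so f = 0.03251.
Total minor-loss coefficient ΣK = 3·7.2 + 1·0.34 + 2·0.36 = 22.7.
ΔP = [f·L/D + ΣK]·(ρV²/2) = [0.03251·6.04/0.479 + 22.7]·(863·0.7048²/2) = [0.4099 + 22.7]·214.3 = 4944 Pa.
Pumping power P = QΔP = 0.127·4944 = 627.9 W = 0.628 kW.

P ≈ 0.628 kW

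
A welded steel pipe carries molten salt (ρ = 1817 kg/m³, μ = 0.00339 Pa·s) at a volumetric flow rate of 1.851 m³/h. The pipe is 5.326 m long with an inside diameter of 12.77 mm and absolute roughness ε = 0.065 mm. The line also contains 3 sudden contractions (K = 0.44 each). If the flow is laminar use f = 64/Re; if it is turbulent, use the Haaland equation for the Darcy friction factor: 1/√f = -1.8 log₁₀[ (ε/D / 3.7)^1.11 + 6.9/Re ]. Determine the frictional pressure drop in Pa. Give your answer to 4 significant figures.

ΔP ≈ 223600 Pa

Q = 1.851 m³/h = 1.851/3600 = 0.0005142 m³/s.
Cross-sectional area A = πD²/4 = π(0.01277)²/4 = 0.0001281 m²; mean velocity V = Q/A = 0.0005142/0.0001281 = 4.015 m/s.
Reynolds number Re = ρVD/μ = 1817 · 4.015 · 0.01277 / 0.00339 = 2.748e+04.
Re > 4000 → turbulent. Relative roughness ε/D = 6.5e-05/0.01277 = 0.00509. Haaland: 1/√f = -1.8 log₁₀[(0.00509/3.7)^1.11 + 6.9/2.748e+04] = -1.8 log₁₀[0.000666 + 0.000251] = 5.467, so f = 0.03345.
Total minor-loss coefficient ΣK = 3·0.44 = 1.32.
ΔP = [f·L/D + ΣK]·(ρV²/2) = [0.03345·5.326/0.01277 + 1.32]·(1817·4.015²/2) = [13.95 + 1.32]·1.464e+04 = 2.236e+05 Pa.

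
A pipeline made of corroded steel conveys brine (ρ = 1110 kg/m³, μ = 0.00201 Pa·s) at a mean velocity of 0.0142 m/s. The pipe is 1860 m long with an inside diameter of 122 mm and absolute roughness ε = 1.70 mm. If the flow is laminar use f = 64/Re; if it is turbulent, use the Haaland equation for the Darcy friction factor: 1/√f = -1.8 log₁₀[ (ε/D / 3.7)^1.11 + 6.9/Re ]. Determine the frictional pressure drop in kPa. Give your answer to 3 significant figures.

ΔP ≈ 0.114 kPa

Reynolds number Re = ρVD/μ = 1110 · 0.0142 · 0.122 / 0.00201 = 956.7.
Re < 2300 → laminar flow, so f = 64/Re = 64/956.7 = 0.0669 (the turbulent correlation is not needed).
Darcy-Weisbach: ΔP = f(L/D)(ρV²/2) = 0.0669·(1860/0.122)·(1110·0.0142²/2) = 0.0669·1.525e+04·0.1119 = 114.1 Pa.
ΔP = 114.1 Pa = 0.114 kPa.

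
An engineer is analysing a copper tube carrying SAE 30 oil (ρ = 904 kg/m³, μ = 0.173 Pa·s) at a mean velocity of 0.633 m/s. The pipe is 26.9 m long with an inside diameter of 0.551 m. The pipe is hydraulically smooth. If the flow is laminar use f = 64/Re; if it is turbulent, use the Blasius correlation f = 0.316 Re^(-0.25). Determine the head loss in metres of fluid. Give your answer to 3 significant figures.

h_f ≈ 0.0350 m

Reynolds number Re = ρVD/μ = 904 · 0.633 · 0.551 / 0.173 = 1823.
Re < 2300 → laminar flow, so f = 64/Re = 64/1823 = 0.03512 (the turbulent correlation is not needed).
Darcy-Weisbach: ΔP = f(L/D)(ρV²/2) = 0.03512·(26.9/0.551)·(904·0.633²/2) = 0.03512·48.82·181.1 = 310.5 Pa.
Head loss h_f = ΔP/(ρg) = 310.5/(904·9.81) = 0.0350 m.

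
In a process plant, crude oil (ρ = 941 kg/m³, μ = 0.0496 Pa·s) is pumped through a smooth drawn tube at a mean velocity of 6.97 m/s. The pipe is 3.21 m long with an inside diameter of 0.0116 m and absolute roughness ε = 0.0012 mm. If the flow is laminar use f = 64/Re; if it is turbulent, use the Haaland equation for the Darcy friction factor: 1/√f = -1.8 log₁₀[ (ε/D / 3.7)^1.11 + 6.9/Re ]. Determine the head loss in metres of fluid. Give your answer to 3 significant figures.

Reynolds number Re = ρVD/μ = 941 · 6.97 · 0.0116 / 0.0496 = 1534.
Re < 2300 → laminar flow, so f = 64/Re = 64/1534 = 0.04172 (the turbulent correlation is not needed).
Darcy-Weisbach: ΔP = f(L/D)(ρV²/2) = 0.04172·(3.21/0.0116)·(941·6.97²/2) = 0.04172·276.7·2.286e+04 = 2.639e+05 Pa.
Head loss h_f = ΔP/(ρg) = 2.639e+05/(941·9.81) = 28.6 m.

h_f ≈ 28.6 m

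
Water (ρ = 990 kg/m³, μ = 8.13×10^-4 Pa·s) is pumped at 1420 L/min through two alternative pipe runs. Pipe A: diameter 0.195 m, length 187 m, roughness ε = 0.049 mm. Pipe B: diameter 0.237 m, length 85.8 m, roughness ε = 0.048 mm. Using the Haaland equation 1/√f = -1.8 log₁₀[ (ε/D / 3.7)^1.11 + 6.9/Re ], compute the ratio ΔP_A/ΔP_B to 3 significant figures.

Pipe A: V = Q/A = 0.02367/0.02986 = 0.7925 m/s; Re = 1.882e+05; ε/D = 0.000251; Haaland → f = 0.01733; ΔP_A = f(L/D)(ρV²/2) = 5167 Pa.
Pipe B: V = Q/A = 0.02367/0.04412 = 0.5365 m/s; Re = 1.548e+05; ε/D = 0.000203; Haaland → f = 0.0175; ΔP_B = f(L/D)(ρV²/2) = 902.6 Pa.
ΔP_A/ΔP_B = 5167/902.6 = 5.72.

ΔP_A/ΔP_B ≈ 5.72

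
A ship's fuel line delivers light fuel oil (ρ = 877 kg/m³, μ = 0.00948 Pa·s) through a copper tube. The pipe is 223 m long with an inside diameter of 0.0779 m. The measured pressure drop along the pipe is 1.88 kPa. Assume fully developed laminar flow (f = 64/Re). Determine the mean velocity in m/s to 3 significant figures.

For laminar flow, f = 64/Re with Re = ρVD/μ, so Darcy-Weisbach reduces to ΔP = 32μLV/D². Solving for V: V = ΔP·D²/(32μL) = 1880·(0.0779)²/(32·0.00948·223) = 0.1686 m/s.
Check: Re = ρVD/μ = 877·0.1686·0.0779/0.00948 = 1215 < 2300, so the laminar assumption holds.

V ≈ 0.169 m/s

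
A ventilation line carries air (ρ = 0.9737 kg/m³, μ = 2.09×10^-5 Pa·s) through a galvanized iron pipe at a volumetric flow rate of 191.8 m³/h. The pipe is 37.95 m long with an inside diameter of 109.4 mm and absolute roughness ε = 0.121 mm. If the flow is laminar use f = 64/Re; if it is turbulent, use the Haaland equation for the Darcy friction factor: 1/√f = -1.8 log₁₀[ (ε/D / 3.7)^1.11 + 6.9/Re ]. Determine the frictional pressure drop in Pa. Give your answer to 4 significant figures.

Q = 191.8 m³/h = 191.8/3600 = 0.05328 m³/s.
Cross-sectional area A = πD²/4 = π(0.1094)²/4 = 0.0094 m²; mean velocity V = Q/A = 0.05328/0.0094 = 5.668 m/s.
Reynolds number Re = ρVD/μ = 0.9737 · 5.668 · 0.1094 / 2.09e-05 = 2.889e+04.
Re > 4000 → turbulent. Relative roughness ε/D = 0.000121/0.1094 = 0.00111. Haaland: 1/√f = -1.8 log₁₀[(0.00111/3.7)^1.11 + 6.9/2.889e+04] = -1.8 log₁₀[0.000122 + 0.000239] = 6.196, so f = 0.02605.
Darcy-Weisbach: ΔP = f(L/D)(ρV²/2) = 0.02605·(37.95/0.1094)·(0.9737·5.668²/2) = 0.02605·346.9·15.64 = 141.3 Pa.

ΔP ≈ 141.3 Pa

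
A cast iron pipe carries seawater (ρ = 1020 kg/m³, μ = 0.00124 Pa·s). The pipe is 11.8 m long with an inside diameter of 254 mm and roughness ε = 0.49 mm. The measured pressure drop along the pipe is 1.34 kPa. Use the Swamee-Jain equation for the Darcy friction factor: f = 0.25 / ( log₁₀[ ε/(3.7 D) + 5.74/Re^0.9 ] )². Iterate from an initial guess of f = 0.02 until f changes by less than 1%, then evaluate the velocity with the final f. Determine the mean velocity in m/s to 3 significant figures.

Rearranging Darcy-Weisbach: V = √(2·ΔP·D/(f·L·ρ)). With ε/D = 0.00049/0.254 = 0.00193, iterate starting from f = 0.02:
  f = 0.02 → V = √(2·1340·0.254/(0.02·11.8·1020)) = 1.682 m/s; Re = ρVD/μ = 3.514e+05; f → 0.02387
  f = 0.02387 → V = 1.539 m/s; Re = 3.216e+05; f → 0.02392
Converged (Δf/f < 1%). With the final f = 0.02392: V = √(2·1340·0.254/(0.02392·11.8·1020)) = 1.538 m/s.

V ≈ 1.54 m/s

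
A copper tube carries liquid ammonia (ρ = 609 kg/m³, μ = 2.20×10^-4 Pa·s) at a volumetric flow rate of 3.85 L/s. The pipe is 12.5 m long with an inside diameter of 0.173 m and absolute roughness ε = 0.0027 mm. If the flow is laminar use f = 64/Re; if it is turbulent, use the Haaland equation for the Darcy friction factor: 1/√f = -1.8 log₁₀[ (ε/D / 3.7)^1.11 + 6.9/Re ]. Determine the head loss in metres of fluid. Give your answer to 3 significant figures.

Q = 3.85 L/s = 3.85/1000 = 0.00385 m³/s.
Cross-sectional area A = πD²/4 = π(0.173)²/4 = 0.02351 m²; mean velocity V = Q/A = 0.00385/0.02351 = 0.1638 m/s.
Reynolds number Re = ρVD/μ = 609 · 0.1638 · 0.173 / 0.00022 = 7.844e+04.
Re > 4000 → turbulent. Relative roughness ε/D = 2.7e-06/0.173 = 1.56e-05. Haaland: 1/√f = -1.8 log₁₀[(1.56e-05/3.7)^1.11 + 6.9/7.844e+04] = -1.8 log₁₀[1.08e-06 + 8.8e-05] = 7.291, so f = 0.01881.
Darcy-Weisbach: ΔP = f(L/D)(ρV²/2) = 0.01881·(12.5/0.173)·(609·0.1638²/2) = 0.01881·72.25·8.169 = 11.1 Pa.
Head loss h_f = ΔP/(ρg) = 11.1/(609·9.81) = 0.00186 m.

h_f ≈ 0.00186 m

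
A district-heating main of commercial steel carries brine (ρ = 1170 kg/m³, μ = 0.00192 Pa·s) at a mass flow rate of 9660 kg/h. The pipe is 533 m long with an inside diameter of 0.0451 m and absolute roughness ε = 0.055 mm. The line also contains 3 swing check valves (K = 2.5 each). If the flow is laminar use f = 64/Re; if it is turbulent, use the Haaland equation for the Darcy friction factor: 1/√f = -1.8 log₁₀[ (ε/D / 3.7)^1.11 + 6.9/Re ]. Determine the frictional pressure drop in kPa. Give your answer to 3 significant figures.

ΔP ≈ 367 kPa

ṁ = 9660 kg/h = 9660/3600 = 2.683 kg/s.
A = πD²/4 = π(0.0451)²/4 = 0.001598 m²; mean velocity V = ṁ/(ρA) = 2.683/(1170 · 0.001598) = 1.436 m/s.
Reynolds number Re = ρVD/μ = 1170 · 1.436 · 0.0451 / 0.00192 = 3.946e+04.
Re > 4000 → turbulent. Relative roughness ε/D = 5.5e-05/0.0451 = 0.00122. Haaland: 1/√f = -1.8 log₁₀[(0.00122/3.7)^1.11 + 6.9/3.946e+04] = -1.8 log₁₀[0.000136 + 0.000175] = 6.312, so f = 0.0251.
Total minor-loss coefficient ΣK = 3·2.5 = 7.5.
ΔP = [f·L/D + ΣK]·(ρV²/2) = [0.0251·533/0.0451 + 7.5]·(1170·1.436²/2) = [296.6 + 7.5]·1206 = 3.667e+05 Pa.
ΔP = 3.667e+05 Pa = 367 kPa.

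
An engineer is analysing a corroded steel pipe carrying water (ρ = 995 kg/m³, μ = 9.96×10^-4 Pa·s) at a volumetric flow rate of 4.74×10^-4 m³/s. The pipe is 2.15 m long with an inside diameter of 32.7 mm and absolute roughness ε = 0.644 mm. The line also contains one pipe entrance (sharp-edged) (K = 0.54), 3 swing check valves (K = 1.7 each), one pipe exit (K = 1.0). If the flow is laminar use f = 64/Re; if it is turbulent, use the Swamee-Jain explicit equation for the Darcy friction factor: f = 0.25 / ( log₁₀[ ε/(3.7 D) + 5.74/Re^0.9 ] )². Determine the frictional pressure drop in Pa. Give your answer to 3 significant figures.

Cross-sectional area A = πD²/4 = π(0.0327)²/4 = 0.0008398 m²; mean velocity V = Q/A = 0.000474/0.0008398 = 0.5644 m/s.
Reynolds number Re = ρVD/μ = 995 · 0.5644 · 0.0327 / 0.000996 = 1.844e+04.
Re > 4000 → turbulent. Relative roughness ε/D = 0.000644/0.0327 = 0.0197. Swamee-Jain: f = 0.25/(log₁₀[0.0197/3.7 + 5.74/1.844e+04^0.9])² = 0.25/(log₁₀[0.00532 + 0.000831])² = 0.25/(-2.211)² = 0.05115.
Total minor-loss coefficient ΣK = 1·0.54 + 3·1.7 + 1·1 = 6.64.
ΔP = [f·L/D + ΣK]·(ρV²/2) = [0.05115·2.15/0.0327 + 6.64]·(995·0.5644²/2) = [3.363 + 6.64]·158.5 = 1585 Pa.

ΔP ≈ 1590 Pa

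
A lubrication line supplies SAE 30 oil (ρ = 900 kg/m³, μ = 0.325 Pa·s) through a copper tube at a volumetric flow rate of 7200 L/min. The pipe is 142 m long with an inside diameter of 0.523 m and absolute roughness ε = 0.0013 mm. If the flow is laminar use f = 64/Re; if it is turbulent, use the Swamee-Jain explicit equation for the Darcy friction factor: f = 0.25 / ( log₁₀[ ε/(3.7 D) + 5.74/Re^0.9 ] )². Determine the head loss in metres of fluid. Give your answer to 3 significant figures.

h_f ≈ 0.342 m

Q = 7200 L/min = 7200/60000 = 0.12 m³/s.
Cross-sectional area A = πD²/4 = π(0.523)²/4 = 0.2148 m²; mean velocity V = Q/A = 0.12/0.2148 = 0.5586 m/s.
Reynolds number Re = ρVD/μ = 900 · 0.5586 · 0.523 / 0.325 = 809.
Re < 2300 → laminar flow, so f = 64/Re = 64/809 = 0.07911 (the turbulent correlation is not needed).
Darcy-Weisbach: ΔP = f(L/D)(ρV²/2) = 0.07911·(142/0.523)·(900·0.5586²/2) = 0.07911·271.5·140.4 = 3016 Pa.
Head loss h_f = ΔP/(ρg) = 3016/(900·9.81) = 0.342 m.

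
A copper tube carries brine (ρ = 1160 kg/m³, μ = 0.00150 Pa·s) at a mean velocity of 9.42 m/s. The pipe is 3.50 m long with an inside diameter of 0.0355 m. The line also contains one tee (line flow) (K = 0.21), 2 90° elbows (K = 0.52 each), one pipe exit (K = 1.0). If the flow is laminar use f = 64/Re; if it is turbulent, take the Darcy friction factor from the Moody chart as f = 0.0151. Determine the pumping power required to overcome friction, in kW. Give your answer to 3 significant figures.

P ≈ 1.79 kW

Reynolds number Re = ρVD/μ = 1160 · 9.42 · 0.0355 / 0.0015 = 2.586e+05.
Re > 4000 → turbulent; use the Moody-chart value f = 0.0151.
Total minor-loss coefficient ΣK = 1·0.21 + 2·0.52 + 1·1 = 2.25.
ΔP = [f·L/D + ΣK]·(ρV²/2) = [0.0151·3.5/0.0355 + 2.25]·(1160·9.42²/2) = [1.489 + 2.25]·5.147e+04 = 1.924e+05 Pa.
Q = V·A = 9.42·0.0009898 = 0.009324 m³/s.
Pumping power P = QΔP = 0.009324·1.924e+05 = 1794 W = 1.79 kW.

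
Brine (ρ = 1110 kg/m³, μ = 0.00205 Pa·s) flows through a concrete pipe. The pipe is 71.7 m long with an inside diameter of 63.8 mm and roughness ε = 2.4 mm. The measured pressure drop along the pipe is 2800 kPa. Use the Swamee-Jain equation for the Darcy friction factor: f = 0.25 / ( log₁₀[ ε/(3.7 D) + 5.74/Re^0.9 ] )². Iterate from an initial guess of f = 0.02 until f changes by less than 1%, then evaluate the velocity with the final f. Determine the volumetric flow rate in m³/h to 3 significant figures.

Rearranging Darcy-Weisbach: V = √(2·ΔP·D/(f·L·ρ)). With ε/D = 0.0024/0.0638 = 0.0376, iterate starting from f = 0.02:
  f = 0.02 → V = √(2·2.8e+06·0.0638/(0.02·71.7·1110)) = 14.98 m/s; Re = ρVD/μ = 5.176e+05; f → 0.06306
  f = 0.06306 → V = 8.437 m/s; Re = 2.915e+05; f → 0.06314
Converged (Δf/f < 1%). With the final f = 0.06314: V = √(2·2.8e+06·0.0638/(0.06314·71.7·1110)) = 8.432 m/s.
Q = V·A = 8.432·(π/4·0.0638²) = 0.02696 m³/s = 97.0 m³/h.

Q ≈ 97.0 m³/h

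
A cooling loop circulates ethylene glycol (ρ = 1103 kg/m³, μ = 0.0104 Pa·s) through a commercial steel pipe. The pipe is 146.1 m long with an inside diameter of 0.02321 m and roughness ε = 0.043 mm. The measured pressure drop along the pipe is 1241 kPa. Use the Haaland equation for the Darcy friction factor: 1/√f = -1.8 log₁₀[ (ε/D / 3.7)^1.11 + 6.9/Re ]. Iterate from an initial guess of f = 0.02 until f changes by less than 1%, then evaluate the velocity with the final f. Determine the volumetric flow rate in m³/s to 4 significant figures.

Rearranging Darcy-Weisbach: V = √(2·ΔP·D/(f·L·ρ)). With ε/D = 4.3e-05/0.02321 = 0.00185, iterate starting from f = 0.02:
  f = 0.02 → V = √(2·1.241e+06·0.02321/(0.02·146.1·1103)) = 4.228 m/s; Re = ρVD/μ = 1.041e+04; f → 0.03306
  f = 0.03306 → V = 3.288 m/s; Re = 8095; f → 0.03497
  f = 0.03497 → V = 3.197 m/s; Re = 7870; f → 0.0352
Converged (Δf/f < 1%). With the final f = 0.0352: V = √(2·1.241e+06·0.02321/(0.0352·146.1·1103)) = 3.187 m/s.
Q = V·A = 3.187·(π/4·0.02321²) = 0.001348 m³/s = 0.001348 m³/s.

Q ≈ 0.001348 m³/s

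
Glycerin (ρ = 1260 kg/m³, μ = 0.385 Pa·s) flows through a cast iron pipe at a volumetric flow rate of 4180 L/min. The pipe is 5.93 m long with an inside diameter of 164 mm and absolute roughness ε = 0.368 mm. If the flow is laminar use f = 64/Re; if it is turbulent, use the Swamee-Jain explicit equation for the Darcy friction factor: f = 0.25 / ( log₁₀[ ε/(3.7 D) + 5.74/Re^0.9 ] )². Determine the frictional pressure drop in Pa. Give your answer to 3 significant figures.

ΔP ≈ 8960 Pa

Q = 4180 L/min = 4180/60000 = 0.06967 m³/s.
Cross-sectional area A = πD²/4 = π(0.164)²/4 = 0.02112 m²; mean velocity V = Q/A = 0.06967/0.02112 = 3.298 m/s.
Reynolds number Re = ρVD/μ = 1260 · 3.298 · 0.164 / 0.385 = 1770.
Re < 2300 → laminar flow, so f = 64/Re = 64/1770 = 0.03616 (the turbulent correlation is not needed).
Darcy-Weisbach: ΔP = f(L/D)(ρV²/2) = 0.03616·(5.93/0.164)·(1260·3.298²/2) = 0.03616·36.16·6852 = 8958 Pa.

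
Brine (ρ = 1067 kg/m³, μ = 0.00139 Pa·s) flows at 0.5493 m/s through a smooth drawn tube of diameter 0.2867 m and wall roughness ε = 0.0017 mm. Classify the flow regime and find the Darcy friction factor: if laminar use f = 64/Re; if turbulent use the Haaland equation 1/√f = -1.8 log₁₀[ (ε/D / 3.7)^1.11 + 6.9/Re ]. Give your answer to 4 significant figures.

f ≈ 0.01716

Re = ρVD/μ = 1067·0.5493·0.2867/0.00139 = 1.209e+05.
Re > 4000 → turbulent. ε/D = 1.7e-06/0.2867 = 5.93e-06; Haaland: 1/√f = -1.8 log₁₀[3.69e-07 + 5.71e-05] = 7.633, so f = 0.01716.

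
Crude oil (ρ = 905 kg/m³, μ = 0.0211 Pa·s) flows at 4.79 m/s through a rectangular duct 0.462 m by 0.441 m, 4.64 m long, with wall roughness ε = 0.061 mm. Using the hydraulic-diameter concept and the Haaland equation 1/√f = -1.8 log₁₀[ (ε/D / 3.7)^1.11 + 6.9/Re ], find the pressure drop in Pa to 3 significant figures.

Hydraulic diameter D_h = 4A/P = 4·(0.462·0.441)/(2·(0.462+0.441)) = 0.815/1.806 = 0.4513 m.
Re = ρVD_h/μ = 905·4.79·0.4513/0.0211 = 9.271e+04.
ε/D_h = 6.1e-05/0.4513 = 0.000135; Haaland gives 1/√f = -1.8 log₁₀[1.19e-05+7.44e-05] = 7.315, so f = 0.01869.
ΔP = f(L/D_h)(ρV²/2) = 0.01869·4.64/0.4513·1.038e+04 = 1995 Pa.

ΔP ≈ 1990 Pa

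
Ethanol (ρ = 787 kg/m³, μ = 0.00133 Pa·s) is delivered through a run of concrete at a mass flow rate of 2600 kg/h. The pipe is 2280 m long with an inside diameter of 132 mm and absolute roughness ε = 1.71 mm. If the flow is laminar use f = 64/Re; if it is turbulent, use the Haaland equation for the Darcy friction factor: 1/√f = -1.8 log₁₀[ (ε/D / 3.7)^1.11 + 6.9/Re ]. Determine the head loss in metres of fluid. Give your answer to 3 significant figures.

ṁ = 2600 kg/h = 2600/3600 = 0.7222 kg/s.
A = πD²/4 = π(0.132)²/4 = 0.01368 m²; mean velocity V = ṁ/(ρA) = 0.7222/(787 · 0.01368) = 0.06706 m/s.
Reynolds number Re = ρVD/μ = 787 · 0.06706 · 0.132 / 0.00133 = 5238.
Re > 4000 → turbulent. Relative roughness ε/D = 0.00171/0.132 = 0.013. Haaland: 1/√f = -1.8 log₁₀[(0.013/3.7)^1.11 + 6.9/5238] = -1.8 log₁₀[0.00188 + 0.00132] = 4.491, so f = 0.04957.
Darcy-Weisbach: ΔP = f(L/D)(ρV²/2) = 0.04957·(2280/0.132)·(787·0.06706²/2) = 0.04957·1.727e+04·1.77 = 1515 Pa.
Head loss h_f = ΔP/(ρg) = 1515/(787·9.81) = 0.196 m.

h_f ≈ 0.196 m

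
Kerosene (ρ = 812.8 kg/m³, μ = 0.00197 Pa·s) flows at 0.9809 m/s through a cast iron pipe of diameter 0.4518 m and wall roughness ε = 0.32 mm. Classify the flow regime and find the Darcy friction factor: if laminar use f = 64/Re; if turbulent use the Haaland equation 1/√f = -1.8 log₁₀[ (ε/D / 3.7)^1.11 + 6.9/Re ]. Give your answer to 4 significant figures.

Re = ρVD/μ = 812.8·0.9809·0.4518/0.00197 = 1.828e+05.
Re > 4000 → turbulent. ε/D = 0.00032/0.4518 = 0.000708; Haaland: 1/√f = -1.8 log₁₀[7.46e-05 + 3.77e-05] = 7.109, so f = 0.01979.

f ≈ 0.01979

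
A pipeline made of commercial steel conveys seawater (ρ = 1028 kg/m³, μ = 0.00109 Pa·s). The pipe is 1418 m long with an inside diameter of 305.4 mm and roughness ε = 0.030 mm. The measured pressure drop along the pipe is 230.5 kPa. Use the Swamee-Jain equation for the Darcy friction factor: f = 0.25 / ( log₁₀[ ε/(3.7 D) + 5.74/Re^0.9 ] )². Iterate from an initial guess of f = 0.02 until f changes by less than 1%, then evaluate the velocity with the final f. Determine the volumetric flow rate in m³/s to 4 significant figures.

Rearranging Darcy-Weisbach: V = √(2·ΔP·D/(f·L·ρ)). With ε/D = 3e-05/0.3054 = 9.82e-05, iterate starting from f = 0.02:
  f = 0.02 → V = √(2·2.305e+05·0.3054/(0.02·1418·1028)) = 2.198 m/s; Re = ρVD/μ = 6.33e+05; f → 0.01408
  f = 0.01408 → V = 2.619 m/s; Re = 7.545e+05; f → 0.01383
  f = 0.01383 → V = 2.643 m/s; Re = 7.612e+05; f → 0.01382
Converged (Δf/f < 1%). With the final f = 0.01382: V = √(2·2.305e+05·0.3054/(0.01382·1418·1028)) = 2.644 m/s.
Q = V·A = 2.644·(π/4·0.3054²) = 0.1937 m³/s = 0.1937 m³/s.

Q ≈ 0.1937 m³/s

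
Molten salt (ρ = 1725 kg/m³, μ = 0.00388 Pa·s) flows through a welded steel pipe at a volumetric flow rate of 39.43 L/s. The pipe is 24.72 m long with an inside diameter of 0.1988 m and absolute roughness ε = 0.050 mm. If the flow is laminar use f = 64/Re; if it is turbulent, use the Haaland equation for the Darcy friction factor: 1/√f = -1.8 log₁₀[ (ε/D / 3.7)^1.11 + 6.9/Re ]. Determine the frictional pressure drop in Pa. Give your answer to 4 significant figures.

ΔP ≈ 3225 Pa

Q = 39.43 L/s = 39.43/1000 = 0.03943 m³/s.
Cross-sectional area A = πD²/4 = π(0.1988)²/4 = 0.03104 m²; mean velocity V = Q/A = 0.03943/0.03104 = 1.27 m/s.
Reynolds number Re = ρVD/μ = 1725 · 1.27 · 0.1988 / 0.00388 = 1.123e+05.
Re > 4000 → turbulent. Relative roughness ε/D = 5e-05/0.1988 = 0.000252. Haaland: 1/√f = -1.8 log₁₀[(0.000252/3.7)^1.11 + 6.9/1.123e+05] = -1.8 log₁₀[2.37e-05 + 6.15e-05] = 7.326, so f = 0.01863.
Darcy-Weisbach: ΔP = f(L/D)(ρV²/2) = 0.01863·(24.72/0.1988)·(1725·1.27²/2) = 0.01863·124.3·1392 = 3225 Pa.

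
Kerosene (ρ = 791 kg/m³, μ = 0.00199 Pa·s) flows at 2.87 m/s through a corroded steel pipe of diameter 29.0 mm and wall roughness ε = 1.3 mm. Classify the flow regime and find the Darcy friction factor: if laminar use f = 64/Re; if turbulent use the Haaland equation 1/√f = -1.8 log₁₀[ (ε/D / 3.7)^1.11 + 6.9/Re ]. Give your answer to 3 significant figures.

f ≈ 0.0690

Re = ρVD/μ = 791·2.87·0.029/0.00199 = 3.308e+04.
Re > 4000 → turbulent. ε/D = 0.0013/0.029 = 0.0448; Haaland: 1/√f = -1.8 log₁₀[0.00746 + 0.000209] = 3.808, so f = 0.06896.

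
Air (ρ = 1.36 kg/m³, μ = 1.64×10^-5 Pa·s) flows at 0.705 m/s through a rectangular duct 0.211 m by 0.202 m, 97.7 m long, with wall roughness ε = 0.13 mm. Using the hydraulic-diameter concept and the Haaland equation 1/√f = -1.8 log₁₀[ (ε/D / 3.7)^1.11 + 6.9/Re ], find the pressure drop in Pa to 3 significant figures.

Hydraulic diameter D_h = 4A/P = 4·(0.211·0.202)/(2·(0.211+0.202)) = 0.1705/0.826 = 0.2064 m.
Re = ρVD_h/μ = 1.36·0.705·0.2064/1.64e-05 = 1.207e+04.
ε/D_h = 0.00013/0.2064 = 0.00063; Haaland gives 1/√f = -1.8 log₁₀[6.55e-05+0.000572] = 5.752, so f = 0.03022.
ΔP = f(L/D_h)(ρV²/2) = 0.03022·97.7/0.2064·0.338 = 4.835 Pa.

ΔP ≈ 4.84 Pa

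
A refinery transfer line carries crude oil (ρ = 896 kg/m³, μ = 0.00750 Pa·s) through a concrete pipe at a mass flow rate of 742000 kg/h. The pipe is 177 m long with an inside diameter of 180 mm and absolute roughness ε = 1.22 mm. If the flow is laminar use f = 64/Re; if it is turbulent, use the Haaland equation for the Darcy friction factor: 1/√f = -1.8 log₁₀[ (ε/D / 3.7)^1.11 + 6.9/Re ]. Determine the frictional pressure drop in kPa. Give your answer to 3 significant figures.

ṁ = 742000 kg/h = 742000/3600 = 206.1 kg/s.
A = πD²/4 = π(0.18)²/4 = 0.02545 m²; mean velocity V = ṁ/(ρA) = 206.1/(896 · 0.02545) = 9.04 m/s.
Reynolds number Re = ρVD/μ = 896 · 9.04 · 0.18 / 0.0075 = 1.944e+05.
Re > 4000 → turbulent. Relative roughness ε/D = 0.00122/0.18 = 0.00678. Haaland: 1/√f = -1.8 log₁₀[(0.00678/3.7)^1.11 + 6.9/1.944e+05] = -1.8 log₁₀[0.000916 + 3.55e-05] = 5.439, so f = 0.0338.
Darcy-Weisbach: ΔP = f(L/D)(ρV²/2) = 0.0338·(177/0.18)·(896·9.04²/2) = 0.0338·983.3·3.661e+04 = 1.217e+06 Pa.
ΔP = 1.217e+06 Pa = 1220 kPa.

ΔP ≈ 1220 kPa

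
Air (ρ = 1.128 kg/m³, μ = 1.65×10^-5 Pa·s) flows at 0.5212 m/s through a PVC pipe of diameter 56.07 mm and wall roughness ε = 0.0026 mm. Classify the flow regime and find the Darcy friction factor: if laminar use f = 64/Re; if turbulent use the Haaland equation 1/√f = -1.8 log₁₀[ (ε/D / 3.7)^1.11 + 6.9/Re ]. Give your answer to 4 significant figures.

f ≈ 0.03203

Re = ρVD/μ = 1.128·0.5212·0.05607/1.65e-05 = 1998.
Re < 2300 → laminar, so f = 64/Re = 0.03203 (roughness is irrelevant in laminar flow).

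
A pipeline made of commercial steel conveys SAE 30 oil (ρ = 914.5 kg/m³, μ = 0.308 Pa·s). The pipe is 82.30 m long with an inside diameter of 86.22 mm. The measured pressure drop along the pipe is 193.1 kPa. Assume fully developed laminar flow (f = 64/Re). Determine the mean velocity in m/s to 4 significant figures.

For laminar flow, f = 64/Re with Re = ρVD/μ, so Darcy-Weisbach reduces to ΔP = 32μLV/D². Solving for V: V = ΔP·D²/(32μL) = 1.931e+05·(0.08622)²/(32·0.308·82.3) = 1.77 m/s.
Check: Re = ρVD/μ = 914.5·1.77·0.08622/0.308 = 453 < 2300, so the laminar assumption holds.

V ≈ 1.770 m/s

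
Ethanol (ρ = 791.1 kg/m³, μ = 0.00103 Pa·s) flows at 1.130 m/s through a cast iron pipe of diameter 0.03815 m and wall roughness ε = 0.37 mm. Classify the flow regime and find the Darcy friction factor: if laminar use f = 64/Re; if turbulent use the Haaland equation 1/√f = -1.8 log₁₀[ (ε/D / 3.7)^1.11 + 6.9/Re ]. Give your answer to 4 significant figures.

Re = ρVD/μ = 791.1·1.13·0.03815/0.00103 = 3.311e+04.
Re > 4000 → turbulent. ε/D = 0.00037/0.03815 = 0.0097; Haaland: 1/√f = -1.8 log₁₀[0.00136 + 0.000208] = 5.047, so f = 0.03926.

f ≈ 0.03926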